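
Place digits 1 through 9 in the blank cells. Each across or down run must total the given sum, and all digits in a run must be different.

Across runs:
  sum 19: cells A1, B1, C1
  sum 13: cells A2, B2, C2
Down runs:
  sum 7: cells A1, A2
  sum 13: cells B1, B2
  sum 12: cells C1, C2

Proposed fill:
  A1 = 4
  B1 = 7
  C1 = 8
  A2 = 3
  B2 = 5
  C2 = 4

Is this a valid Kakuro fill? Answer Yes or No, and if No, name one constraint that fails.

No — the down run B1–B2 sums to 12, not 13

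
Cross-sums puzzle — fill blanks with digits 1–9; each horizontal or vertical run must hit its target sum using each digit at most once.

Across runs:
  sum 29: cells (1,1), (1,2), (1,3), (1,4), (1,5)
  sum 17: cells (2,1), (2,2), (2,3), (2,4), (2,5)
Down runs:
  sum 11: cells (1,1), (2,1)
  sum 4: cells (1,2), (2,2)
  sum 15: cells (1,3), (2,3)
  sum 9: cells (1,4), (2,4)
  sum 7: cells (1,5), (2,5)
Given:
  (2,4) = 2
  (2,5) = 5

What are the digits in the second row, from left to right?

4 in 2 cells must be {1,3}.
(1,4) = 9 − 2 = 7 completes the 9 down.
(1,5) = 7 − 5 = 2 completes the 7 down.
Given what's placed, (2,3) must be 6 to fit the 17 across and 15 down.
(1,2) = 3: the only remaining digit allowed by both the 29 across and the 4 down.
(1,3) = 15 − 6 = 9 completes the 15 down.
(2,1) = 3: the only remaining digit allowed by both the 17 across and the 11 down.
(2,2) = 17 − 16 = 1 completes the 17 across.

3, 1, 6, 2, 5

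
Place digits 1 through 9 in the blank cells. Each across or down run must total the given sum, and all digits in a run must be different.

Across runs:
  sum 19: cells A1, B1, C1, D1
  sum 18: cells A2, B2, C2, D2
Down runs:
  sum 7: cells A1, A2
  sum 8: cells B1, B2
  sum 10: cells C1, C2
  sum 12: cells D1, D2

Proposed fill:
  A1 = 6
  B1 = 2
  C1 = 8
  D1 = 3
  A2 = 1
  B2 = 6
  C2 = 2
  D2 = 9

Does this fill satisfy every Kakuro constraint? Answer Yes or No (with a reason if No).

Across: 6+2+8+3=19; 1+6+2+9=18. Down: 6+1=7; 2+6=8; 8+2=10; 3+9=12. No digit repeats within any run.

Yes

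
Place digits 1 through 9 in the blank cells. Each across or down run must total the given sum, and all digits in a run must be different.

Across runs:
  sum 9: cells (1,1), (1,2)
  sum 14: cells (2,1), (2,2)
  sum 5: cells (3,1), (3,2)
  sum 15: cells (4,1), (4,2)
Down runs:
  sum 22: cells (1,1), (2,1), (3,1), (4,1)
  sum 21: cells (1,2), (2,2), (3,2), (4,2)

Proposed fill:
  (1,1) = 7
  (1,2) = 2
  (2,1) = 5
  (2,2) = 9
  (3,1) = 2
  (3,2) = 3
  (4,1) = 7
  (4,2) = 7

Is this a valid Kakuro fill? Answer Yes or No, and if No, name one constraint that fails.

No — the across run (4,1)–(4,2) sums to 14, not 15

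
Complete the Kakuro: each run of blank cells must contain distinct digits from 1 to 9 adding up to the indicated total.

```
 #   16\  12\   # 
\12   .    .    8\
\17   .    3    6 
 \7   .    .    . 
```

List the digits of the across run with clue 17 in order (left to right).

8 3 6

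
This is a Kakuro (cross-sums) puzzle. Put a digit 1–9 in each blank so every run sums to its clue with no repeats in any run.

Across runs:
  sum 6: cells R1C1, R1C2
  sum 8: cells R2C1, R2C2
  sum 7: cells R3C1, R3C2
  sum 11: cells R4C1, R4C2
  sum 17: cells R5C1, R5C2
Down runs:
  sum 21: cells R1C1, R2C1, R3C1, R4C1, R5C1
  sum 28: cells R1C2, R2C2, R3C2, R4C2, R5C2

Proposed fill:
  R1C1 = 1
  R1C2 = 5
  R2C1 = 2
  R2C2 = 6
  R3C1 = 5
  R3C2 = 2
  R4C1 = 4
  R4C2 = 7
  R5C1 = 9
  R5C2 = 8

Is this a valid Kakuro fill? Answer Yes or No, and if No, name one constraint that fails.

Yes

Across: 1+5=6; 2+6=8; 5+2=7; 4+7=11; 9+8=17. Down: 1+2+5+4+9=21; 5+6+2+7+8=28. No digit repeats within any run.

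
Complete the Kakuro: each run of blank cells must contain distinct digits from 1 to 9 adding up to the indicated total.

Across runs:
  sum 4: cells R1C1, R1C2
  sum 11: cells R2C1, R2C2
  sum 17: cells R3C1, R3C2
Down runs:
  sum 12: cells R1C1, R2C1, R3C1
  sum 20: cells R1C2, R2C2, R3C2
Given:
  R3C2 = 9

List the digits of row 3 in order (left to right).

8 9

4 in 2 cells must be {1,3}; 17 in 2 cells must be {8,9}.
R1C2 = 3: the only remaining digit allowed by both the 4 across and the 20 down.
R2C2 = 20 − 12 = 8 completes the 20 down.
R3C1 = 17 − 9 = 8 completes the 17 across.
R1C1 = 4 − 3 = 1 completes the 4 across.
R2C1 = 11 − 8 = 3 completes the 11 across.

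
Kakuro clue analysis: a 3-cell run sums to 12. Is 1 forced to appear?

Counterexample: {2,3,7} sums to 12 without using 1.

No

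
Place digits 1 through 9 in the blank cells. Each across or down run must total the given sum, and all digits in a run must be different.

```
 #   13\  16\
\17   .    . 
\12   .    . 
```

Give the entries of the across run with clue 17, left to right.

17 in 2 cells must be {8,9}; 16 in 2 cells must be {7,9}.
The 17 across and the 16 down share only 9, so R1C2 = 9.
R2C2 = 16 − 9 = 7 completes the 16 down.
R1C1 = 17 − 9 = 8 completes the 17 across.
R2C1 = 12 − 7 = 5 completes the 12 across.

8 9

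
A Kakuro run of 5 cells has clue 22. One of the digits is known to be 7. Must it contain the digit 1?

No

Counterexample: {2,3,4,6,7} sums to 22 under that restriction without using 1.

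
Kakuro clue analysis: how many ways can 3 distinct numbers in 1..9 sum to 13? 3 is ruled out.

3 distinct digits from 1–9 sum between 6 and 24.
Dropping sets that contain 3.
Enumerating: {1,4,8}, {1,5,7}, {2,4,7}, {2,5,6}.

4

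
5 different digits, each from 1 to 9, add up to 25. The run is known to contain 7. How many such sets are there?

5 distinct digits from 1–9 sum between 15 and 35.
Keeping only sets containing 7.

7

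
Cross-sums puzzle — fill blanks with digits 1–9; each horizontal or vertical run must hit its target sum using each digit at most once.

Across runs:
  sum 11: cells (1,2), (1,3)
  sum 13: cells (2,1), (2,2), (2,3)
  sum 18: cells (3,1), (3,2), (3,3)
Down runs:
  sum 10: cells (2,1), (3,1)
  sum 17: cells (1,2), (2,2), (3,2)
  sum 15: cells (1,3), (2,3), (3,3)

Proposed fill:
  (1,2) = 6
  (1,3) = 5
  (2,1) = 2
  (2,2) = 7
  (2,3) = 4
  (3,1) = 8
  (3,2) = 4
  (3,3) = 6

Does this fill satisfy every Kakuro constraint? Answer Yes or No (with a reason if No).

Across: 6+5=11; 2+7+4=13; 8+4+6=18. Down: 2+8=10; 6+7+4=17; 5+4+6=15. No digit repeats within any run.

Yes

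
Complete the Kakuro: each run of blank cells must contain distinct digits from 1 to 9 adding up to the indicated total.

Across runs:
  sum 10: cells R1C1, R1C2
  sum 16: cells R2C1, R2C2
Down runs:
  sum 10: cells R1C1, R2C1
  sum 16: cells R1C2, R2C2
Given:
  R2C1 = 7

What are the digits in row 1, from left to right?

16 in 2 cells must be {7,9}.
R1C1 = 10 − 7 = 3 completes the 10 down.
R1C2 = 10 − 3 = 7 completes the 10 across.
R2C2 = 16 − 7 = 9 completes the 16 across.

3, 7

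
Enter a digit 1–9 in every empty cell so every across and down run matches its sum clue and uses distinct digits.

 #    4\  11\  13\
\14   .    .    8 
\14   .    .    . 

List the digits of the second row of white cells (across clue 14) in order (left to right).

3 6 5

4 in 2 cells must be {1,3}.
Given what's placed, R1C1 must be 1 to fit the 14 across and 4 down.
R1C2 = 14 − 9 = 5 completes the 14 across.
R2C1 = 4 − 1 = 3 completes the 4 down.
R2C2 = 11 − 5 = 6 completes the 11 down.
R2C3 = 14 − 9 = 5 completes the 14 across.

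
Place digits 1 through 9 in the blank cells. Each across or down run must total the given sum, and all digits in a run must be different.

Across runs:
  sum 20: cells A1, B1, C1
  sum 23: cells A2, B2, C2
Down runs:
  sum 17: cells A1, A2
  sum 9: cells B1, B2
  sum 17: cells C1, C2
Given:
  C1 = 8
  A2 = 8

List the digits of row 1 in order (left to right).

23 in 3 cells must be {6,8,9}; 17 in 2 cells must be {8,9}.
A1 = 17 − 8 = 9 completes the 17 down.
B1 = 20 − 17 = 3 completes the 20 across.
B2 = 9 − 3 = 6 completes the 9 down.
C2 = 23 − 14 = 9 completes the 23 across.

9 3 8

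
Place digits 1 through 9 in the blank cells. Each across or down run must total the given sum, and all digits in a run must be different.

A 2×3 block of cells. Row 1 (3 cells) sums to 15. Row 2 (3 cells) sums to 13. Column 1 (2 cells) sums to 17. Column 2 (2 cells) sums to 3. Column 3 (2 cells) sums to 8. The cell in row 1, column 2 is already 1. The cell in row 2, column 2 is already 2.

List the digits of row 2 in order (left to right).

8 2 3

17 in 2 cells must be {8,9}; 3 in 2 cells must be {1,2}.
Given what's placed, (2,1) must be 8 to fit the 13 across and 17 down.
(2,3) = 13 − 10 = 3 completes the 13 across.
(1,1) = 17 − 8 = 9 completes the 17 down.
(1,3) = 15 − 10 = 5 completes the 15 across.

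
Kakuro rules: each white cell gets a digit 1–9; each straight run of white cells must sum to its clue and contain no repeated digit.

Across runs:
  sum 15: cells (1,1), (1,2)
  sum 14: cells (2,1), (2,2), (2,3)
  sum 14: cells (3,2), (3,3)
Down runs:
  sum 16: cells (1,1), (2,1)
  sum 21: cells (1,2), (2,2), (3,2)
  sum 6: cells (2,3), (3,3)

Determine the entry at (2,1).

16 in 2 cells must be {7,9}.
The 14 across and the 6 down share only 5, so (3,3) = 5.
(2,3) = 6 − 5 = 1 completes the 6 down.
(3,2) = 14 − 5 = 9 completes the 14 across.
No cell is forced outright now. (1,1) can only be 7 or 9 (the digits allowed by both its 15 across and its 16 down). If (1,1) = 9: then (1,2) would have to be in {6} for the 15 across but in {4,5,7,8} for the 21 down — contradiction. So (1,1) = 7.
(1,2) = 15 − 7 = 8 completes the 15 across.
(2,1) = 16 − 7 = 9 completes the 16 down.
(2,2) = 14 − 10 = 4 completes the 14 across.

9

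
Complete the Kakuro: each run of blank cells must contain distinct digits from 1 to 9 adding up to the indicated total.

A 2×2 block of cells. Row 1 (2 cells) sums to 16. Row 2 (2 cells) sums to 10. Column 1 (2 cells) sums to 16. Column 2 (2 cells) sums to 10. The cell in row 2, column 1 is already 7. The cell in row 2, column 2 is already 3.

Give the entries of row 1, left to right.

16 in 2 cells must be {7,9}.
(1,1) = 16 − 7 = 9 completes the 16 down.
(1,2) = 16 − 9 = 7 completes the 16 across.

9 7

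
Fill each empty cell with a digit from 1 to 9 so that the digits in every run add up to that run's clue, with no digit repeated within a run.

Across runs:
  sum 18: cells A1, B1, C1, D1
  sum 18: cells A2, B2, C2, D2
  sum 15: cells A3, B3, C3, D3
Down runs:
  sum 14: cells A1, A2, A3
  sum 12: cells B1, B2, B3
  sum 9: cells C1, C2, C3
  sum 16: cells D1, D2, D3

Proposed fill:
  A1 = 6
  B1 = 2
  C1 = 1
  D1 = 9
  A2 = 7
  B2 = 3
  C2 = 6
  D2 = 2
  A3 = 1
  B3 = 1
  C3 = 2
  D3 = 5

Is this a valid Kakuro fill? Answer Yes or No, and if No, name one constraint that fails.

No — the across run A3–D3 sums to 9, not 15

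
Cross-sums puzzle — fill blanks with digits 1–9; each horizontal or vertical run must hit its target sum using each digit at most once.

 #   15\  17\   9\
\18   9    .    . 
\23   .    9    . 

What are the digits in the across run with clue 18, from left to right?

9 8 1

23 in 3 cells must be {6,8,9}; 17 in 2 cells must be {8,9}.
R1C2 = 17 − 9 = 8 completes the 17 down.
R1C3 = 18 − 17 = 1 completes the 18 across.
R2C1 = 15 − 9 = 6 completes the 15 down.
R2C3 = 23 − 15 = 8 completes the 23 across.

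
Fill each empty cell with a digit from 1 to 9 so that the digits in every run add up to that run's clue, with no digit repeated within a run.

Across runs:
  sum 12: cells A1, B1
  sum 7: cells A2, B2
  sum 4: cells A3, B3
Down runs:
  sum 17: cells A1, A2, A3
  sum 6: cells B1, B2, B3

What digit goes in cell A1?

4 in 2 cells must be {1,3}; 6 in 3 cells must be {1,2,3}.
The 12 across and the 6 down share only 3, so B1 = 3.
Given what's placed, B3 must be 1 to fit the 4 across and 6 down.
A1 = 12 − 3 = 9 completes the 12 across.
B2 = 6 − 4 = 2 completes the 6 down.
A3 = 4 − 1 = 3 completes the 4 across.
A2 = 7 − 2 = 5 completes the 7 across.

9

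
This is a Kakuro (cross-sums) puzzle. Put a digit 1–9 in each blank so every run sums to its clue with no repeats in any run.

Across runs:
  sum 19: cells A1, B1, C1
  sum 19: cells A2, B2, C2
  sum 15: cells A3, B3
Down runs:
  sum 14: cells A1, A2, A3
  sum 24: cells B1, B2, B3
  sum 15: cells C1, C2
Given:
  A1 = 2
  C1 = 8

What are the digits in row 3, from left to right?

8, 7

24 in 3 cells must be {7,8,9}.
B1 = 19 − 10 = 9 completes the 19 across.
C2 = 15 − 8 = 7 completes the 15 down.
Given what's placed, B2 must be 8 to fit the 19 across and 24 down.
B3 = 24 − 17 = 7 completes the 24 down.
A2 = 19 − 15 = 4 completes the 19 across.
A3 = 15 − 7 = 8 completes the 15 across.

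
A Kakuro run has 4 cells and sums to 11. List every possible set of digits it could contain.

4 distinct digits from 1–9 sum between 10 and 30.
Only one set works: {1,2,3,5}.

{1,2,3,5}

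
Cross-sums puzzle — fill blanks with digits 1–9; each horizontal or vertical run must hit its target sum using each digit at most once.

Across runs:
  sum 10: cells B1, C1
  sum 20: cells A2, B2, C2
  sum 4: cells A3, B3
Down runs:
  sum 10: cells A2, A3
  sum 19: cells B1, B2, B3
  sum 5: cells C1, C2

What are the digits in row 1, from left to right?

9 1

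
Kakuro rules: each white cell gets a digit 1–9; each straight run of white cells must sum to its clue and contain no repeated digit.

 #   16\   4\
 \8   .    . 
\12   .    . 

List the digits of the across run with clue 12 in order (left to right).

9, 3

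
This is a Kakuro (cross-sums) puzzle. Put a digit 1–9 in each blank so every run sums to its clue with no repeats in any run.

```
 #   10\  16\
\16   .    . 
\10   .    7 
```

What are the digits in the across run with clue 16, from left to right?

7, 9

16 in 2 cells must be {7,9}.
R1C2 = 16 − 7 = 9 completes the 16 down.
R2C1 = 10 − 7 = 3 completes the 10 across.
R1C1 = 16 − 9 = 7 completes the 16 across.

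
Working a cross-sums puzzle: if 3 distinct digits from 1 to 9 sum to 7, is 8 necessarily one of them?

No

The only way to make 7 from 3 distinct digits is {1,2,4}, which does not contain 8.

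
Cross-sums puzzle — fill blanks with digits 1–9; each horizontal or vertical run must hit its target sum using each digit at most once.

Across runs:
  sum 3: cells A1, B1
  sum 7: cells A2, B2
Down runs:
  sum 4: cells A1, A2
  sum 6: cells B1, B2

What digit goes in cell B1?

3 in 2 cells must be {1,2}; 4 in 2 cells must be {1,3}.
The 3 across and the 4 down share only 1, so A1 = 1.
B1 = 3 − 1 = 2 completes the 3 across.
A2 = 4 − 1 = 3 completes the 4 down.
B2 = 7 − 3 = 4 completes the 7 across.

2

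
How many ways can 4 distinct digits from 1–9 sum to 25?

4 distinct digits from 1–9 sum between 10 and 30.
Enumerating: {1,7,8,9}, {2,6,8,9}, {3,5,8,9}, {3,6,7,9}, {4,5,7,9}, {4,6,7,8}.

6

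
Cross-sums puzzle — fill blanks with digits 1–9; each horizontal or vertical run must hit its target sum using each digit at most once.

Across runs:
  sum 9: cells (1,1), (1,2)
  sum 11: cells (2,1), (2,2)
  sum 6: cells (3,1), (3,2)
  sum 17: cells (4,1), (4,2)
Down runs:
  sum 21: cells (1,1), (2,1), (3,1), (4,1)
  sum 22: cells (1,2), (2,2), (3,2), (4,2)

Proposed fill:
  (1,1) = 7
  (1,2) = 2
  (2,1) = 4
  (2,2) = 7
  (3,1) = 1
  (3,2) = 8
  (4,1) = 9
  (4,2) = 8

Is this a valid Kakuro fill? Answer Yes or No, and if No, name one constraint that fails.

No — the down run (1,2)–(4,2) sums to 25, not 22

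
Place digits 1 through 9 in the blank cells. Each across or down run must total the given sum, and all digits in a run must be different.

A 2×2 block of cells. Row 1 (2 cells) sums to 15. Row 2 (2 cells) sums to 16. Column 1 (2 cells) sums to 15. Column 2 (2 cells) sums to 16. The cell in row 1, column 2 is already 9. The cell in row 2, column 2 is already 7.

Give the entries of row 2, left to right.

9, 7

16 in 2 cells must be {7,9}.
(1,1) = 15 − 9 = 6 completes the 15 across.
(2,1) = 16 − 7 = 9 completes the 16 across.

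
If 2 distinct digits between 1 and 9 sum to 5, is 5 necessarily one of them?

No

Counterexample: {1,4} sums to 5 without using 5.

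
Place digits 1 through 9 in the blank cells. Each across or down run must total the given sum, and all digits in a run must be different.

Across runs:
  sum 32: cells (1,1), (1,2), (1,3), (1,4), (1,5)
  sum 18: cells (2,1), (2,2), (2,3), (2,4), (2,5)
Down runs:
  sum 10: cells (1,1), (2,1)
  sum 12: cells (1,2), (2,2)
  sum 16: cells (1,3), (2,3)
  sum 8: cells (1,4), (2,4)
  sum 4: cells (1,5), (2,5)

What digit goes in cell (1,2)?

7

16 in 2 cells must be {7,9}; 4 in 2 cells must be {1,3}.
Only 3 fits (1,5) under both its across sum 32 and down sum 4.
The 18 across and the 16 down share only 7, so (2,3) = 7.
(2,5) = 4 − 3 = 1 completes the 4 down.
(1,3) = 16 − 7 = 9 completes the 16 down.
No cell is forced outright now. (2,2) can only be 3 or 5 (the digits allowed by both its 18 across and its 12 down). If (2,2) = 3: then (1,2) would have to be in {5,7,8} for the 32 across but in {9} for the 12 down — contradiction. So (2,2) = 5.
(1,2) = 12 − 5 = 7 completes the 12 down.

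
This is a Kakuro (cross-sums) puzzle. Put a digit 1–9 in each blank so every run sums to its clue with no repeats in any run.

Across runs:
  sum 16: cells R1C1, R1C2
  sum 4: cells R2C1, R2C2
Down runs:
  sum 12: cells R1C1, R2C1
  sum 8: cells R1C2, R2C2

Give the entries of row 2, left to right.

16 in 2 cells must be {7,9}; 4 in 2 cells must be {1,3}.
The 16 across and the 8 down share only 7, so R1C2 = 7.
The 4 across and the 12 down share only 3, so R2C1 = 3.
R2C2 = 4 − 3 = 1 completes the 4 across.
R1C1 = 16 − 7 = 9 completes the 16 across.

3, 1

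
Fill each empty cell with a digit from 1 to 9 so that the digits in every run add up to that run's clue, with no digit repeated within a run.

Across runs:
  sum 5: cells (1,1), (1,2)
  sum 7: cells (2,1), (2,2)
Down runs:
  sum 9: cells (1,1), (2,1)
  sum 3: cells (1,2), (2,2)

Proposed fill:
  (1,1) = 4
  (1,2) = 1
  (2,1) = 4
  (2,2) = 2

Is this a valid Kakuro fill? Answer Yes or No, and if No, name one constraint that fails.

No — the across run (2,1)–(2,2) sums to 6, not 7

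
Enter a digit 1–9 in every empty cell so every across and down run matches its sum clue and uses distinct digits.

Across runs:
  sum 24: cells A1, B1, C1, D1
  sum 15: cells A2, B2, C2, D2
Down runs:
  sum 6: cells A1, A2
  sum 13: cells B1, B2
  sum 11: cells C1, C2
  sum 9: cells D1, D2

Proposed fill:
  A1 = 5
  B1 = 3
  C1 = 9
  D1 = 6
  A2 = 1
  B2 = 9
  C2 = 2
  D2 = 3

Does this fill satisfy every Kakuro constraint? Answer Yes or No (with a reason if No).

No — the across run A1–D1 sums to 23, not 24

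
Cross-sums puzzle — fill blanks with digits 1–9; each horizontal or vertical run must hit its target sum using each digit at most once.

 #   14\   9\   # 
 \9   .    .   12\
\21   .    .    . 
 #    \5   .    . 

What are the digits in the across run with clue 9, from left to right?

Nothing is forced directly, so branch on R3C3, whose candidates are 3 or 4. If R3C3 = 4: that forces R2C3 = 8, R3C2 = 1, R2C2 = 6, R1C2 = 2, after which R2C1 would have to be in {7} for the 21 across but in {5,6,8,9} for the 14 down — contradiction. So R3C3 = 3.
R2C3 = 12 − 3 = 9 completes the 12 down.
R3C2 = 5 − 3 = 2 completes the 5 across.
R2C2 = 4: the only remaining digit allowed by both the 21 across and the 9 down.
R1C2 = 9 − 6 = 3 completes the 9 down.
R2C1 = 21 − 13 = 8 completes the 21 across.
R1C1 = 9 − 3 = 6 completes the 9 across.

6, 3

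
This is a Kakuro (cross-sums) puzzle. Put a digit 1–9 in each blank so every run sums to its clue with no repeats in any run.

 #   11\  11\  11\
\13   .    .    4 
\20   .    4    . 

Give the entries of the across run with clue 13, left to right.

2 7 4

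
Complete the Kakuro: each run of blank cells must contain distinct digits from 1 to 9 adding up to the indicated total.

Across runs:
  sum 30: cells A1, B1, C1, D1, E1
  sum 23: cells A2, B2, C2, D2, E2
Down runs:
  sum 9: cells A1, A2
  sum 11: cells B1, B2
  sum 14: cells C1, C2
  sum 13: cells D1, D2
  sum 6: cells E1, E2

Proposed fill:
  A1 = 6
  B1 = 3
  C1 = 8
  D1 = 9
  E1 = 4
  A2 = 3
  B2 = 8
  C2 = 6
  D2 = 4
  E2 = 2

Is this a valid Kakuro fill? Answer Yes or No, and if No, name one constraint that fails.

Yes

Across: 6+3+8+9+4=30; 3+8+6+4+2=23. Down: 6+3=9; 3+8=11; 8+6=14; 9+4=13; 4+2=6. No digit repeats within any run.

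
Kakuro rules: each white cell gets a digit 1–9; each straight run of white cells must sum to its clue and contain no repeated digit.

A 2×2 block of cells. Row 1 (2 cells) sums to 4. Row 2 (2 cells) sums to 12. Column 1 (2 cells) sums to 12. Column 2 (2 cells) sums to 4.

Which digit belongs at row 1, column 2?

1

4 in 2 cells must be {1,3}.
The 4 across and the 12 down share only 3, so (1,1) = 3.
(1,2) = 4 − 3 = 1 completes the 4 across.
(2,1) = 12 − 3 = 9 completes the 12 down.
(2,2) = 12 − 9 = 3 completes the 12 across.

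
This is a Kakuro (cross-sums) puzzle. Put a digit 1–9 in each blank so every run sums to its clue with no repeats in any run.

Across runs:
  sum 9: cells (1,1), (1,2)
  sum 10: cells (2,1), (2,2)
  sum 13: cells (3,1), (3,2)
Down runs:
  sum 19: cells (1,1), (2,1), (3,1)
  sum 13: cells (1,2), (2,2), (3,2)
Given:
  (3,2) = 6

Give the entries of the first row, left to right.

4 5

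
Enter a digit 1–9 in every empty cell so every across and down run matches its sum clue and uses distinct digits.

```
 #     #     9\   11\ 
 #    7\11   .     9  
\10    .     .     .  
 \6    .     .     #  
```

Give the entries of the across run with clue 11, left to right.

2 9

R1C2 = 11 − 9 = 2 completes the 11 across.
R2C3 = 11 − 9 = 2 completes the 11 down.
No cell is forced outright now. R2C2 can only be 1 or 3 (the digits allowed by both its 10 across and its 9 down). If R2C2 = 1: then R2C1 would have to be in {7} for the 10 across but in {1,2,3,4,5,6} for the 7 down — contradiction. So R2C2 = 3.
R2C1 = 10 − 5 = 5 completes the 10 across.
R3C1 = 7 − 5 = 2 completes the 7 down.
R3C2 = 6 − 2 = 4 completes the 6 across.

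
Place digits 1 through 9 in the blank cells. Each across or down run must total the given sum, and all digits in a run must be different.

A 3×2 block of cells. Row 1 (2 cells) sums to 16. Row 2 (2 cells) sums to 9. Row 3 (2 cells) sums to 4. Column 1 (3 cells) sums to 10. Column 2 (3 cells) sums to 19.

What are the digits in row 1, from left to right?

7 9

16 in 2 cells must be {7,9}; 4 in 2 cells must be {1,3}.
The 16 across and the 10 down share only 7, so (1,1) = 7.
(1,2) = 16 − 7 = 9 completes the 16 across.
Given what's placed, (3,1) must be 1 to fit the 4 across and 10 down.
(3,2) = 4 − 1 = 3 completes the 4 across.
(2,1) = 10 − 8 = 2 completes the 10 down.
(2,2) = 9 − 2 = 7 completes the 9 across.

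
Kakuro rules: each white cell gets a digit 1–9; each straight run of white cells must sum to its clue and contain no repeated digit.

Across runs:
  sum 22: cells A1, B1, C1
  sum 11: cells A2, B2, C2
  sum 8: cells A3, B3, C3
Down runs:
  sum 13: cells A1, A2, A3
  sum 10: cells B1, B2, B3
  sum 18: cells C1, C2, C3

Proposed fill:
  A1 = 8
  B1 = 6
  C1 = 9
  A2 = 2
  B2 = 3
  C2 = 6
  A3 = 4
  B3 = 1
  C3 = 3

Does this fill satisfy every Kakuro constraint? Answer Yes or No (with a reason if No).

No — the down run A1–A3 sums to 14, not 13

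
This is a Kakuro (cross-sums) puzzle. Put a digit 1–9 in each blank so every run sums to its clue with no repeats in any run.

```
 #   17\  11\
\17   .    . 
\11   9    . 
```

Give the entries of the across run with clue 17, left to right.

17 in 2 cells must be {8,9}.
R1C1 = 17 − 9 = 8 completes the 17 down.
R1C2 = 17 − 8 = 9 completes the 17 across.
R2C2 = 11 − 9 = 2 completes the 11 across.

8 9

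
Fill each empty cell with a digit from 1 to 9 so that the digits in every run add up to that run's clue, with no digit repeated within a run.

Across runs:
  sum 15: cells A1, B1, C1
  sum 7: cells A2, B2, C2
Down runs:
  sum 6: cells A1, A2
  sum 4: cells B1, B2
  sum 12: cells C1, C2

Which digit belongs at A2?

7 in 3 cells must be {1,2,4}; 4 in 2 cells must be {1,3}.
The 7 across and the 4 down share only 1, so B2 = 1.
Given what's placed, C2 must be 4 to fit the 7 across and 12 down.
B1 = 4 − 1 = 3 completes the 4 down.
C1 = 12 − 4 = 8 completes the 12 down.
A2 = 7 − 5 = 2 completes the 7 across.
A1 = 15 − 11 = 4 completes the 15 across.

2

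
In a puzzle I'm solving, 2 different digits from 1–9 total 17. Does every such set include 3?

The only way to make 17 from 2 distinct digits is {8,9}, which does not contain 3.

No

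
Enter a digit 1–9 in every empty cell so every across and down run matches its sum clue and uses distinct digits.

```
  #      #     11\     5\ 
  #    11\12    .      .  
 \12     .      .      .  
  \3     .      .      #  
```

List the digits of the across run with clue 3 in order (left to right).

3 in 2 cells must be {1,2}.
The 3 across and the 11 down share only 2, so R3C1 = 2.
R3C2 = 3 − 2 = 1 completes the 3 across.
R2C1 = 11 − 2 = 9 completes the 11 down.
R2C2 = 2: the only remaining digit allowed by both the 12 across and the 11 down.
R2C3 = 12 − 11 = 1 completes the 12 across.
R1C2 = 11 − 3 = 8 completes the 11 down.
R1C3 = 12 − 8 = 4 completes the 12 across.

2 1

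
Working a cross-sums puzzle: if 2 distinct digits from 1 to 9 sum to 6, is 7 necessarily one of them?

No

Counterexample: {1,5} sums to 6 without using 7.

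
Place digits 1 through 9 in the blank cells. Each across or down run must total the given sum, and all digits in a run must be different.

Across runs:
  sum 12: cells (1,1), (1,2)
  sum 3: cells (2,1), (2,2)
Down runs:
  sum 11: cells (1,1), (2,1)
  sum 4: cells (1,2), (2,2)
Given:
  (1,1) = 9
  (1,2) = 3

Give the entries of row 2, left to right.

2 1

3 in 2 cells must be {1,2}; 4 in 2 cells must be {1,3}.
(2,1) = 11 − 9 = 2 completes the 11 down.
(2,2) = 3 − 2 = 1 completes the 3 across.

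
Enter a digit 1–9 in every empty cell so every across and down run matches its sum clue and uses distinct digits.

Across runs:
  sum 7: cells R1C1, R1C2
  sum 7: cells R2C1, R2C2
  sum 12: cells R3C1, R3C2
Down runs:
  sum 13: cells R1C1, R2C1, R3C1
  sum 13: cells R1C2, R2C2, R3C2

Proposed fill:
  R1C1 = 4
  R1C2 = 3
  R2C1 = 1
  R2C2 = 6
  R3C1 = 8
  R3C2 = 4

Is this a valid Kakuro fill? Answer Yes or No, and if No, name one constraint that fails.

Yes

Across: 4+3=7; 1+6=7; 8+4=12. Down: 4+1+8=13; 3+6+4=13. No digit repeats within any run.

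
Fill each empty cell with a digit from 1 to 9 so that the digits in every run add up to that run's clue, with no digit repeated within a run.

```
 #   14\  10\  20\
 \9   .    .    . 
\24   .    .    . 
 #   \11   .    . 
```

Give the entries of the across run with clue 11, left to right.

24 in 3 cells must be {7,8,9}.
Only 7 fits R2C2 under both its across sum 24 and down sum 10.
Given what's placed, R3C2 must be 2 to fit the 11 across and 10 down.
R3C3 = 11 − 2 = 9 completes the 11 across.

2 9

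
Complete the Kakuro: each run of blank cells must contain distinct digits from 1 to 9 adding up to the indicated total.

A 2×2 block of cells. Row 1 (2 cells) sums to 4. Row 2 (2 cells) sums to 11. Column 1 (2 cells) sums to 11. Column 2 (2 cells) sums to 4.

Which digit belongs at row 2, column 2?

4 in 2 cells must be {1,3}.
The 4 across and the 11 down share only 3, so (1,1) = 3.
(1,2) = 4 − 3 = 1 completes the 4 across.
(2,1) = 11 − 3 = 8 completes the 11 down.
(2,2) = 11 − 8 = 3 completes the 11 across.

3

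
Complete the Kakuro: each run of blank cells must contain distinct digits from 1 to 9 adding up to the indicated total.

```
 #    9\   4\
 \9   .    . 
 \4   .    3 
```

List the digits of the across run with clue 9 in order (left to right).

8 1

4 in 2 cells must be {1,3}.
R1C2 = 4 − 3 = 1 completes the 4 down.
R2C1 = 4 − 3 = 1 completes the 4 across.
R1C1 = 9 − 1 = 8 completes the 9 across.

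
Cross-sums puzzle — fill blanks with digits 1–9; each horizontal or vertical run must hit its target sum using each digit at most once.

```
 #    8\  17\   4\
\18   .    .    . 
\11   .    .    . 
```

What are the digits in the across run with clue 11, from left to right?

17 in 2 cells must be {8,9}; 4 in 2 cells must be {1,3}.
The 11 across and the 17 down share only 8, so R2C2 = 8.
Given what's placed, R2C3 must be 1 to fit the 11 across and 4 down.
R1C2 = 17 − 8 = 9 completes the 17 down.
R1C3 = 4 − 1 = 3 completes the 4 down.
R2C1 = 11 − 9 = 2 completes the 11 across.
R1C1 = 18 − 12 = 6 completes the 18 across.

2 8 1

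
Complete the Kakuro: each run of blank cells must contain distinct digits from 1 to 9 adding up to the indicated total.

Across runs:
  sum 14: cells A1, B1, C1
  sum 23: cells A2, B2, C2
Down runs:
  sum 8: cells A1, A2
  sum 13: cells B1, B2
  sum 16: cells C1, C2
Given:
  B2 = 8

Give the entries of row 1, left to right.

23 in 3 cells must be {6,8,9}; 16 in 2 cells must be {7,9}.
B1 = 13 − 8 = 5 completes the 13 down.
C1 = 7: the only remaining digit allowed by both the 14 across and the 16 down.
Given what's placed, A2 must be 6 to fit the 23 across and 8 down.
C2 = 23 − 14 = 9 completes the 23 across.
A1 = 14 − 12 = 2 completes the 14 across.

2, 5, 7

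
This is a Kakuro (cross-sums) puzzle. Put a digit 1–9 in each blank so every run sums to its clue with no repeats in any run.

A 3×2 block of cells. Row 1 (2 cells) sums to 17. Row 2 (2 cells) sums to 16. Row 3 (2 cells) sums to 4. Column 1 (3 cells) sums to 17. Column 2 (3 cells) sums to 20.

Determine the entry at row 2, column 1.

7

17 in 2 cells must be {8,9}; 16 in 2 cells must be {7,9}; 4 in 2 cells must be {1,3}.
The 4 across and the 20 down share only 3, so (3,2) = 3.
Given what's placed, (2,2) must be 9 to fit the 16 across and 20 down.
(3,1) = 4 − 3 = 1 completes the 4 across.
(1,1) = 9: the only remaining digit allowed by both the 17 across and the 17 down.
(1,2) = 17 − 9 = 8 completes the 17 across.
(2,1) = 16 − 9 = 7 completes the 16 across.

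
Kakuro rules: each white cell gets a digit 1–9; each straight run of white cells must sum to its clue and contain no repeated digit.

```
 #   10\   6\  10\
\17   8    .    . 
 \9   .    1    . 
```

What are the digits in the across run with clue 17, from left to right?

8 5 4

R1C2 = 6 − 1 = 5 completes the 6 down.
R1C3 = 17 − 13 = 4 completes the 17 across.
R2C1 = 10 − 8 = 2 completes the 10 down.
R2C3 = 9 − 3 = 6 completes the 9 across.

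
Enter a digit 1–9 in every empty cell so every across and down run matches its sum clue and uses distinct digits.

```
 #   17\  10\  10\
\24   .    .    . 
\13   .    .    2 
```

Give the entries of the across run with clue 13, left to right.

24 in 3 cells must be {7,8,9}; 17 in 2 cells must be {8,9}.
R1C3 = 10 − 2 = 8 completes the 10 down.
R2C1 = 8: the only remaining digit allowed by both the 13 across and the 17 down.
R2C2 = 13 − 10 = 3 completes the 13 across.
R1C1 = 17 − 8 = 9 completes the 17 down.
R1C2 = 24 − 17 = 7 completes the 24 across.

8 3 2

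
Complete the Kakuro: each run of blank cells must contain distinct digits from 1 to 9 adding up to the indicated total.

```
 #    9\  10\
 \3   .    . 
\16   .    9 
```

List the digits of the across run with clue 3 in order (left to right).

2 1

3 in 2 cells must be {1,2}; 16 in 2 cells must be {7,9}.
R1C2 = 10 − 9 = 1 completes the 10 down.
R2C1 = 16 − 9 = 7 completes the 16 across.
R1C1 = 3 − 1 = 2 completes the 3 across.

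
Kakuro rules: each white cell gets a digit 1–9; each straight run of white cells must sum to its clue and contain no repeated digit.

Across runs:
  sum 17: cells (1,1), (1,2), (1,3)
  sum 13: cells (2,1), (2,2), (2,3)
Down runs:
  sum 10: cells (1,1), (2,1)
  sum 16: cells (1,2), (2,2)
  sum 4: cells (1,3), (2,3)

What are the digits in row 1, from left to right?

9 7 1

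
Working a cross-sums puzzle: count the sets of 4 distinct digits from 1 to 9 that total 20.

4 distinct digits from 1–9 sum between 10 and 30.

12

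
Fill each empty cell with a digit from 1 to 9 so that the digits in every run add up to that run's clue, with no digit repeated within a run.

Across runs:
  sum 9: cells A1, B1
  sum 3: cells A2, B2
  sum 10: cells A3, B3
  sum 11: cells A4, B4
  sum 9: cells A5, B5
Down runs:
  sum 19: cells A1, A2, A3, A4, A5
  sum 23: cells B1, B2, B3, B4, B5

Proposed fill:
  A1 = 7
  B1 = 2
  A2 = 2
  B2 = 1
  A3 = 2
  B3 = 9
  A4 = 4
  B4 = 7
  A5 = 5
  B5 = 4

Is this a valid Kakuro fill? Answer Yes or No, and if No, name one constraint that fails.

No — the down run A1–A5 sums to 20, not 19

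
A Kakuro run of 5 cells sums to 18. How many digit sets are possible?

3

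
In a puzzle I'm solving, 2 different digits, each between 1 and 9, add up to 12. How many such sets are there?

3

2 distinct digits from 1–9 sum between 3 and 17.
Enumerating: {3,9}, {4,8}, {5,7}.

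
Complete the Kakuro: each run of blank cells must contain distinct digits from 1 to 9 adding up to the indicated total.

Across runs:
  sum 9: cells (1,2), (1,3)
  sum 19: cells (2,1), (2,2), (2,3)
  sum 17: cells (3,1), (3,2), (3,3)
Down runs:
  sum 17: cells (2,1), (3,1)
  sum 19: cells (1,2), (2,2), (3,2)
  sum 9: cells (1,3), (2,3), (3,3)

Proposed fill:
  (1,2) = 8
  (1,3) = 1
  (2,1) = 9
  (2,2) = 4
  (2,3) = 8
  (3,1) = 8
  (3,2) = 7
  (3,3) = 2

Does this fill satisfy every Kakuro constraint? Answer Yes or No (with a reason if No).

No — the across run (2,1)–(2,3) sums to 21, not 19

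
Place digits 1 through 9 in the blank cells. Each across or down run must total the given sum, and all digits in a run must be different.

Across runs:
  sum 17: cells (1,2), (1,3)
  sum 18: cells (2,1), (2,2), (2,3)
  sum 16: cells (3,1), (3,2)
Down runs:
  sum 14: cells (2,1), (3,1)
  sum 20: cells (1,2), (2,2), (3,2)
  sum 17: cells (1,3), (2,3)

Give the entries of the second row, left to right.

5, 4, 9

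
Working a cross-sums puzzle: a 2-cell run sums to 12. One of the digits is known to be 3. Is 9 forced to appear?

Yes

The only way to make 12 from 2 distinct digits under that restriction is {3,9}, which contains 9.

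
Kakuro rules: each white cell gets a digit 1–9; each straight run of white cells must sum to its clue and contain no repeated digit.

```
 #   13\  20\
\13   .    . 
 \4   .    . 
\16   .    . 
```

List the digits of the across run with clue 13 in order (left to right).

5 8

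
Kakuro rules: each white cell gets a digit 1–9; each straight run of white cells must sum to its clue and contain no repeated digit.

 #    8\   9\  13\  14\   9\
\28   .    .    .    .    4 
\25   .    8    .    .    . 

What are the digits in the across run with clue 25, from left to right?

2, 8, 4, 6, 5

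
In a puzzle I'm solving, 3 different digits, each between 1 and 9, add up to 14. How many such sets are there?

3 distinct digits from 1–9 sum between 6 and 24.

8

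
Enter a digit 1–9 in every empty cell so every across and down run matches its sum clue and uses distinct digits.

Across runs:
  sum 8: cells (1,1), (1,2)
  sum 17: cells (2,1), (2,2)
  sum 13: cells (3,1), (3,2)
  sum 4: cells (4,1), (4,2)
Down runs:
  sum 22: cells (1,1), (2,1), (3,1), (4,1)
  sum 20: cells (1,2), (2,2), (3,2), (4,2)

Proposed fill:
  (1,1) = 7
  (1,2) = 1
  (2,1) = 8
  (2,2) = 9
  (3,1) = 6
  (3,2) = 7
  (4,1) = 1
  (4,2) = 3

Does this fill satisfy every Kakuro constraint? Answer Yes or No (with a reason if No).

Yes

Across: 7+1=8; 8+9=17; 6+7=13; 1+3=4. Down: 7+8+6+1=22; 1+9+7+3=20. No digit repeats within any run.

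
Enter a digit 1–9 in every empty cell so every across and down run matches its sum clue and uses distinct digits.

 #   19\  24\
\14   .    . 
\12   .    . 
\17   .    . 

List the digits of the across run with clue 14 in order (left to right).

17 in 2 cells must be {8,9}; 24 in 3 cells must be {7,8,9}.
Nothing is forced directly, so branch on R1C2, whose candidates are 8 or 9. If R1C2 = 9: that forces R1C1 = 5, R2C1 = 8, after which R2C2 would have to be in {4} for the 12 across but in {7,8} for the 24 down — contradiction. So R1C2 = 8.
R1C1 = 14 − 8 = 6 completes the 14 across.
Given what's placed, R3C2 must be 9 to fit the 17 across and 24 down.
R2C2 = 24 − 17 = 7 completes the 24 down.
R3C1 = 17 − 9 = 8 completes the 17 across.
R2C1 = 12 − 7 = 5 completes the 12 across.

6 8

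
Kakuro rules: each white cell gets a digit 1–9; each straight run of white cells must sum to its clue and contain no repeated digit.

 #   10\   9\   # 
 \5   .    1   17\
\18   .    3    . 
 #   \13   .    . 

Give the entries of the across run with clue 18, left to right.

6 3 9

17 in 2 cells must be {8,9}.
R1C1 = 5 − 1 = 4 completes the 5 across.
R2C1 = 10 − 4 = 6 completes the 10 down.
R2C3 = 18 − 9 = 9 completes the 18 across.
R3C2 = 9 − 4 = 5 completes the 9 down.
R3C3 = 13 − 5 = 8 completes the 13 across.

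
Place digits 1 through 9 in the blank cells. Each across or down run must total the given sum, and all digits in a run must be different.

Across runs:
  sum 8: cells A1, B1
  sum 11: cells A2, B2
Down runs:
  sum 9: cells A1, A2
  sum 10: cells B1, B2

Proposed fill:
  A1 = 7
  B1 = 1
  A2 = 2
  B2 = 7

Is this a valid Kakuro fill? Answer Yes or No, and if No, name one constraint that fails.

No — the across run A2–B2 sums to 9, not 11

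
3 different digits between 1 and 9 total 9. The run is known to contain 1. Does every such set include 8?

No

Counterexample: {1,2,6} sums to 9 under that restriction without using 8.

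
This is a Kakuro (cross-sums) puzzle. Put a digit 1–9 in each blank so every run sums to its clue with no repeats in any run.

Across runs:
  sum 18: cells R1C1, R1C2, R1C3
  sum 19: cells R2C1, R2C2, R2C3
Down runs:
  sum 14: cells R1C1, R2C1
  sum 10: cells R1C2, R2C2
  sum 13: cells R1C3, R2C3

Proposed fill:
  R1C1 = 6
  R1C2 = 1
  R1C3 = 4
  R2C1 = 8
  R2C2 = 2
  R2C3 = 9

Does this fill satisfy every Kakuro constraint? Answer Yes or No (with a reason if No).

No — the across run R1C1–R1C3 sums to 11, not 18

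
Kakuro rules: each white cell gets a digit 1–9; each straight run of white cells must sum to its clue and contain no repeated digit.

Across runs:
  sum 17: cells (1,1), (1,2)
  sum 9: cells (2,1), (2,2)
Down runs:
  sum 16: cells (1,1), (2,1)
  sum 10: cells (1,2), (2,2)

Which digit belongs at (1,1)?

9

17 in 2 cells must be {8,9}; 16 in 2 cells must be {7,9}.
The 17 across and the 16 down share only 9, so (1,1) = 9.
(1,2) = 17 − 9 = 8 completes the 17 across.
(2,1) = 16 − 9 = 7 completes the 16 down.
(2,2) = 9 − 7 = 2 completes the 9 across.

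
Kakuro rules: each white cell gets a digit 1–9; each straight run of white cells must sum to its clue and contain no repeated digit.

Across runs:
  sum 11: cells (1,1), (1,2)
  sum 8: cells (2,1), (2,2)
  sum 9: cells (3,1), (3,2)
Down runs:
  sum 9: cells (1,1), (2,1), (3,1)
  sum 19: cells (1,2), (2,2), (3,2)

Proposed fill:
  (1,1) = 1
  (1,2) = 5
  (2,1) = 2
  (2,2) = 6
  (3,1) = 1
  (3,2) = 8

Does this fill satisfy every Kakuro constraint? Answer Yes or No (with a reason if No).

No — the across run (1,1)–(1,2) sums to 6, not 11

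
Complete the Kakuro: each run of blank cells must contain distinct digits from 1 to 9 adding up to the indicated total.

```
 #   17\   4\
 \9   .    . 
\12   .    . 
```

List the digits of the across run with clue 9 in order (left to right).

17 in 2 cells must be {8,9}; 4 in 2 cells must be {1,3}.
The 9 across and the 17 down share only 8, so R1C1 = 8.
R1C2 = 9 − 8 = 1 completes the 9 across.
R2C1 = 17 − 8 = 9 completes the 17 down.
R2C2 = 12 − 9 = 3 completes the 12 across.

8 1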